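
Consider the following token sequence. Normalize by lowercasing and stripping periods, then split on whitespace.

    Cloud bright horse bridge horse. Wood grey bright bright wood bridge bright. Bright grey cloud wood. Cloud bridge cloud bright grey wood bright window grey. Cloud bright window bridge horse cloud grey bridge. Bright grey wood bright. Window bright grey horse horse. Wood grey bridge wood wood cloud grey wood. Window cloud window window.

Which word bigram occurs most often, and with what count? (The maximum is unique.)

Bigram frequencies (highest first):
  bright grey: 4
  cloud bright: 3
  grey wood: 3
  bright window: 3
  bridge horse: 2
  horse wood: 2
  … (28 more, each ≤ 2)

"bright grey", 4 times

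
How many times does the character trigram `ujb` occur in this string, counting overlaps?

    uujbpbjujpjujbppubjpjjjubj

2

Sliding a length-3 window over the 26 characters (24 positions):
  position 2–4: ujb
  position 12–14: ujb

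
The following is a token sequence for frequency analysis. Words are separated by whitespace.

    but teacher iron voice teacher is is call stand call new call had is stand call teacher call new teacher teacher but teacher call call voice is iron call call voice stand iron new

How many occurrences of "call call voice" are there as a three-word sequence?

2

Scanning the 32 overlapping trigram windows for "call call voice":
  position 24–26: call call voice
  position 29–31: call call voice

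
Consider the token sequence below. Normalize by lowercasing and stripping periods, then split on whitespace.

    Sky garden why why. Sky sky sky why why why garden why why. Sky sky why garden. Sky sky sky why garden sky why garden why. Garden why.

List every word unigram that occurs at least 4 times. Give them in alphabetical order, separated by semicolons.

garden; sky; why

Unigram counts meeting the condition (at least 4 times):
  garden: 6
  sky: 10
  why: 12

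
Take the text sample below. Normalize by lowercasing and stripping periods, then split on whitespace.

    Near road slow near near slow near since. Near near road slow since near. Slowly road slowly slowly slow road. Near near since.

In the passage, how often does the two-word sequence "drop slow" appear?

0

Scanning the 22 overlapping bigram windows for "drop slow":
  (none found)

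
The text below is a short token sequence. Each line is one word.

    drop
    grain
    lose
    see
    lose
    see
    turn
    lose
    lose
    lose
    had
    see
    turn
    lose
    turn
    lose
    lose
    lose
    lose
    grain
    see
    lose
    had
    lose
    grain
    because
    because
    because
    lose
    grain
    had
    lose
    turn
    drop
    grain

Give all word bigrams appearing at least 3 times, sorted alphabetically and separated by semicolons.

lose grain; lose lose; turn lose

Bigram counts meeting the condition (at least 3 times):
  lose grain: 3
  lose lose: 5
  turn lose: 3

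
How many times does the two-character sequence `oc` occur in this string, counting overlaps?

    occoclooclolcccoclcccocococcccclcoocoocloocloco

Sliding a length-2 window over the 47 characters (46 positions):
  position 1–2: oc
  position 4–5: oc
  position 8–9: oc
  position 16–17: oc
  position 22–23: oc
  position 24–25: oc
  position 26–27: oc
  position 35–36: oc
  position 38–39: oc
  position 42–43: oc
  … (1 more)

11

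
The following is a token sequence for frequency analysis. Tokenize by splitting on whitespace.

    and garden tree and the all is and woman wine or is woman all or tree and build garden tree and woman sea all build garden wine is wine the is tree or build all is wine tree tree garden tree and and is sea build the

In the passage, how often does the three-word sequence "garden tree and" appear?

Scanning the 45 overlapping trigram windows for "garden tree and":
  position 2–4: garden tree and
  position 19–21: garden tree and
  position 40–42: garden tree and

3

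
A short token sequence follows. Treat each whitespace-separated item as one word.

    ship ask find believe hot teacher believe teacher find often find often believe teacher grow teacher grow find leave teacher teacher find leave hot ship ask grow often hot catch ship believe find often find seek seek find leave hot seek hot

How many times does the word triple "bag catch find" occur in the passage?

Scanning the 40 overlapping trigram windows for "bag catch find":
  (none found)

0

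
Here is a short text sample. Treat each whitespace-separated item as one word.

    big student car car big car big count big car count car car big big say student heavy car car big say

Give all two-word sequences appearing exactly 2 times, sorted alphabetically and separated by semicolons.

big car; big say

Bigram counts meeting the condition (exactly 2 times):
  big car: 2
  big say: 2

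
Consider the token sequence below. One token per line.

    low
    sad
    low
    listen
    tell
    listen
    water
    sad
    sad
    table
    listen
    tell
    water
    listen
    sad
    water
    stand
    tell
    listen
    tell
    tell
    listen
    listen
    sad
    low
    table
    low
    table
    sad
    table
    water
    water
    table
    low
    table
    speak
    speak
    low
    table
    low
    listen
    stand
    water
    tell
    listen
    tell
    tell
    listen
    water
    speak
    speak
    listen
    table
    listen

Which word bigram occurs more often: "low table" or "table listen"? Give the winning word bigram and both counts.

"low table": 4 occurrences
"table listen": 2 occurrences

"low table" (4 vs 2)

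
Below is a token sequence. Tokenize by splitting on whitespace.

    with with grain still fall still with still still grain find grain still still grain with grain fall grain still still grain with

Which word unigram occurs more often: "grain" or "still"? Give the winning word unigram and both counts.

"grain": 7 occurrences
"still": 8 occurrences

"still" (8 vs 7)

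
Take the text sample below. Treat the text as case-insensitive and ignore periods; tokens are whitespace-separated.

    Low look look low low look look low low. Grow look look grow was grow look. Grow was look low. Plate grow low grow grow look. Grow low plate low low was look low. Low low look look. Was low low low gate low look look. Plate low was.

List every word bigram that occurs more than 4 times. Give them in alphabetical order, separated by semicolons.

Bigram counts meeting the condition (more than 4 times):
  look look: 5
  low low: 7

look look; low low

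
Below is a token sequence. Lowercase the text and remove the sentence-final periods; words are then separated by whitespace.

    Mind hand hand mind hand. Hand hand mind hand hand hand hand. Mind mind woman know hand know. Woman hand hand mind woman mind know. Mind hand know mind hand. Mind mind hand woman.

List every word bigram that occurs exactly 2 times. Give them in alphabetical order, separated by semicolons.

hand know; know mind; mind mind; mind woman

Bigram counts meeting the condition (exactly 2 times):
  hand know: 2
  know mind: 2
  mind mind: 2
  mind woman: 2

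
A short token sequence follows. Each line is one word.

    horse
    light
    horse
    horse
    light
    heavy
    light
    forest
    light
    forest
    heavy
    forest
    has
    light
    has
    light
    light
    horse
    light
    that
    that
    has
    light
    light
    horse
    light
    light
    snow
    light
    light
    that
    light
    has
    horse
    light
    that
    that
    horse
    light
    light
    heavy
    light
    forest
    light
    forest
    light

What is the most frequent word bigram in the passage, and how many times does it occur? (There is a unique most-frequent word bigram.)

"horse light", 6 times

Bigram frequencies (highest first):
  horse light: 6
  light light: 5
  light forest: 4
  light horse: 3
  forest light: 3
  has light: 3
  … (15 more, each ≤ 3)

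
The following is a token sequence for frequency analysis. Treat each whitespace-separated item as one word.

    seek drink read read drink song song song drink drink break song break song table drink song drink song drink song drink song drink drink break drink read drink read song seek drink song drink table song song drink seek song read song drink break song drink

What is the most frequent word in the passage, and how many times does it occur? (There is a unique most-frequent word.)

Unigram frequencies (highest first):
  drink: 17
  song: 16
  read: 5
  break: 4
  seek: 3
  table: 2

"drink", 17 times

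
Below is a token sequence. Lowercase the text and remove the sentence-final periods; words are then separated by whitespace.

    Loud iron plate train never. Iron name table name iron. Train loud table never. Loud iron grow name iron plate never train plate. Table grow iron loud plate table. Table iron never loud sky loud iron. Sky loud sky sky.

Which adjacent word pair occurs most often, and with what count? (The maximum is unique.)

Bigram frequencies (highest first):
  loud iron: 3
  iron plate: 2
  name iron: 2
  never loud: 2
  plate table: 2
  loud sky: 2
  … (25 more, each ≤ 2)

"loud iron", 3 times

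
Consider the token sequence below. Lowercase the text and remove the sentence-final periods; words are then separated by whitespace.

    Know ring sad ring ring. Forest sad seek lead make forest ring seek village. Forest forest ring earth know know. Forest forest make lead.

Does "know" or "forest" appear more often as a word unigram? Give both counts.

"know": 3 occurrences
"forest": 6 occurrences

"forest" (6 vs 3)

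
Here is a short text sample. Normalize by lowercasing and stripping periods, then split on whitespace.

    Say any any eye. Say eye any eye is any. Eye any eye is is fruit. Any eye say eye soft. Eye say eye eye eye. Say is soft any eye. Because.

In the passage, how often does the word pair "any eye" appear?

Scanning the 31 overlapping bigram windows for "any eye":
  position 3–4: any eye
  position 7–8: any eye
  position 10–11: any eye
  position 12–13: any eye
  position 17–18: any eye
  position 30–31: any eye

6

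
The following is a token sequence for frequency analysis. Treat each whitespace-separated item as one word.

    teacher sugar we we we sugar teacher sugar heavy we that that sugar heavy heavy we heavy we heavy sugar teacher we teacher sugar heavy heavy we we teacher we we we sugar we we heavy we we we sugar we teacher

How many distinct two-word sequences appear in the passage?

42 tokens → 41 bigram windows in total.
Repeated bigrams (each contributes count−1 duplicates):
  we we: 8
  heavy we: 5
  sugar heavy: 3
  sugar we: 3
  teacher sugar: 3
  we heavy: 3
  we sugar: 3
  we teacher: 3
  … (3 more repeated)
26 duplicate windows → 41 − 26 = 15 distinct.

15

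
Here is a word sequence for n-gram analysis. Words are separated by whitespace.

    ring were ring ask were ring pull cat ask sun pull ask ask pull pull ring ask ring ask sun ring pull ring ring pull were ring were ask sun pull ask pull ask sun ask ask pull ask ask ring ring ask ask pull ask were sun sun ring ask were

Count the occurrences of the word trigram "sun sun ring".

Scanning the 50 overlapping trigram windows for "sun sun ring":
  position 48–50: sun sun ring

1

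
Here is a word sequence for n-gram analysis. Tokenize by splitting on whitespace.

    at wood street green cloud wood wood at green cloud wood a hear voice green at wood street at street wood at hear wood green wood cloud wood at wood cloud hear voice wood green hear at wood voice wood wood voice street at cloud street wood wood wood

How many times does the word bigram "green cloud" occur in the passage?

Scanning the 48 overlapping bigram windows for "green cloud":
  position 4–5: green cloud
  position 9–10: green cloud

2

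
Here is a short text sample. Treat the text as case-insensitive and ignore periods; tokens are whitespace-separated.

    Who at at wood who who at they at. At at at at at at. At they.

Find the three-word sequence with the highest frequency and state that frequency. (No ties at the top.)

"at at at", 6 times

Trigram frequencies (highest first):
  at at at: 6
  who at at: 1
  at at wood: 1
  at wood who: 1
  wood who who: 1
  who who at: 1
  … (4 more, each ≤ 1)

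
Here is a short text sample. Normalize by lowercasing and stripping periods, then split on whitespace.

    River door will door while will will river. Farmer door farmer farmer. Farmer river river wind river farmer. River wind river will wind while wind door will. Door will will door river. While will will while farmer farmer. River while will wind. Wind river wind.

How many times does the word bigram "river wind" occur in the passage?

Scanning the 44 overlapping bigram windows for "river wind":
  position 15–16: river wind
  position 19–20: river wind
  position 44–45: river wind

3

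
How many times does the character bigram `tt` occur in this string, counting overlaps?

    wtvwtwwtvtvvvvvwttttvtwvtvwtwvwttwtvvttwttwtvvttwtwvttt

Sliding a length-2 window over the 55 characters (54 positions):
  position 17–18: tt
  position 18–19: tt
  position 19–20: tt
  position 32–33: tt
  position 38–39: tt
  position 41–42: tt
  position 47–48: tt
  position 53–54: tt
  position 54–55: tt

9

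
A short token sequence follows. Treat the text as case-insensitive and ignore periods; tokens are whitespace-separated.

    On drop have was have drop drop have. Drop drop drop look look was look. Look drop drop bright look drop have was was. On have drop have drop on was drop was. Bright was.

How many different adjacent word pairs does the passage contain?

35 tokens → 34 bigram windows in total.
Repeated bigrams (each contributes count−1 duplicates):
  drop drop: 4
  drop have: 4
  have drop: 4
  have was: 2
  look drop: 2
  look look: 2
12 duplicate windows → 34 − 12 = 22 distinct.

22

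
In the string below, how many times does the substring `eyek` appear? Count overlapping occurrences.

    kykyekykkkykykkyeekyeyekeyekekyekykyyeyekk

3

Sliding a length-4 window over the 42 characters (39 positions):
  position 21–24: eyek
  position 25–28: eyek
  position 38–41: eyek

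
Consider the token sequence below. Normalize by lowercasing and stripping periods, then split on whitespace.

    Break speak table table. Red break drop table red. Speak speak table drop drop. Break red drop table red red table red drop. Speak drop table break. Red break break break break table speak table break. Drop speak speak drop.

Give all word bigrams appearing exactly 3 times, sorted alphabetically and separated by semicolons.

break break; drop table; speak table

Bigram counts meeting the condition (exactly 3 times):
  break break: 3
  drop table: 3
  speak table: 3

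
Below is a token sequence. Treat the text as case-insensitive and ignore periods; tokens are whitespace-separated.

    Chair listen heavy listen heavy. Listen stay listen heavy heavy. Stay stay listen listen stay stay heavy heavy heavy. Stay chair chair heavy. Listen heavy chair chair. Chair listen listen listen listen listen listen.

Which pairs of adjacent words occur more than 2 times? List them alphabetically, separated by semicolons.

Bigram counts meeting the condition (more than 2 times):
  chair chair: 3
  heavy heavy: 3
  heavy listen: 3
  listen heavy: 4
  listen listen: 6

chair chair; heavy heavy; heavy listen; listen heavy; listen listen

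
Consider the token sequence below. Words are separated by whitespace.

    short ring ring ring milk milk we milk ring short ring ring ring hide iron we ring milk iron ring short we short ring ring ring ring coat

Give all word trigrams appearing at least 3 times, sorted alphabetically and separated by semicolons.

Trigram counts meeting the condition (at least 3 times):
  ring ring ring: 4
  short ring ring: 3

ring ring ring; short ring ring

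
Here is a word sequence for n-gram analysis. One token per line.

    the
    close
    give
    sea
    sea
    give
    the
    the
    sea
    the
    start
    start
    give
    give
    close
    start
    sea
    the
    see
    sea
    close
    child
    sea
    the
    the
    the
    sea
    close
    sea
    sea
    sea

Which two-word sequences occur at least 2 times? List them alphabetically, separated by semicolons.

sea close; sea sea; sea the; the sea; the the

Bigram counts meeting the condition (at least 2 times):
  sea close: 2
  sea sea: 3
  sea the: 3
  the sea: 2
  the the: 3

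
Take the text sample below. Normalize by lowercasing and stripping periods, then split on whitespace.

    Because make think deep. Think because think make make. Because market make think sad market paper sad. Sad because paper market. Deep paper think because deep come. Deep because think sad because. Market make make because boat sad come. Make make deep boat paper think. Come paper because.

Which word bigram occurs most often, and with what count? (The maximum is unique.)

Bigram frequencies (highest first):
  make make: 3
  make think: 2
  think because: 2
  because think: 2
  make because: 2
  because market: 2
  … (30 more, each ≤ 2)

"make make", 3 times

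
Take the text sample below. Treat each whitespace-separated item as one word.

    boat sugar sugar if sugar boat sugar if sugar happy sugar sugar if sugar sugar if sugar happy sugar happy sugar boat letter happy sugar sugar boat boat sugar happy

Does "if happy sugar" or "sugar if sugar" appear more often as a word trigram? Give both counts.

"sugar if sugar" (4 vs 0)

"if happy sugar": 0 occurrences
"sugar if sugar": 4 occurrences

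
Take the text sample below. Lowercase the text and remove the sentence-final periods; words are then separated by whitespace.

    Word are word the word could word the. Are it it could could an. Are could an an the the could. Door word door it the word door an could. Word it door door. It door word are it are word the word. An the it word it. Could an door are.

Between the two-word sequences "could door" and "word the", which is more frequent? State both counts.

"could door": 1 occurrence
"word the": 3 occurrences

"word the" (3 vs 1)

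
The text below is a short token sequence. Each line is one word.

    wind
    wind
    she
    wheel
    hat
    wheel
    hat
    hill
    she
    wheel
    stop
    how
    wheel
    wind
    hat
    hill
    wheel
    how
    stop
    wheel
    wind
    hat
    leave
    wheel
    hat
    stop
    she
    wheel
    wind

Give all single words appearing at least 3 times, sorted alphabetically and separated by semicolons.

hat; she; stop; wheel; wind

Unigram counts meeting the condition (at least 3 times):
  hat: 5
  she: 3
  stop: 3
  wheel: 8
  wind: 5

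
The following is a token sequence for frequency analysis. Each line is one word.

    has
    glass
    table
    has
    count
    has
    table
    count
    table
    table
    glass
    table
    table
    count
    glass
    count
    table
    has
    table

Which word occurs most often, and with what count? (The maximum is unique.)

"table", 8 times

Unigram frequencies (highest first):
  table: 8
  has: 4
  count: 4
  glass: 3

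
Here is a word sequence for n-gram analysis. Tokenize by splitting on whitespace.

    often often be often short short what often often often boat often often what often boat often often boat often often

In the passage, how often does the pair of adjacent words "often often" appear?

6

Scanning the 20 overlapping bigram windows for "often often":
  position 1–2: often often
  position 8–9: often often
  position 9–10: often often
  position 12–13: often often
  position 17–18: often often
  position 20–21: often often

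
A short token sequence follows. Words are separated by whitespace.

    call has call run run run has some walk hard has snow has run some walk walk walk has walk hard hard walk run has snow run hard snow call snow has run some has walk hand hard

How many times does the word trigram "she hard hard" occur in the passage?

Scanning the 36 overlapping trigram windows for "she hard hard":
  (none found)

0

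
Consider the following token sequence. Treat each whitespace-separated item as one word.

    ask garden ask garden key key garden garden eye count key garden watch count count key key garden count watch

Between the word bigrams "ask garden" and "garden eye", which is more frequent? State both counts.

"ask garden" (2 vs 1)

"ask garden": 2 occurrences
"garden eye": 1 occurrence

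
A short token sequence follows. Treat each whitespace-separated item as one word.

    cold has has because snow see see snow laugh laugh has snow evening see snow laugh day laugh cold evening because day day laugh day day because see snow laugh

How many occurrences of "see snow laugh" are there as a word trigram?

3

Scanning the 28 overlapping trigram windows for "see snow laugh":
  position 7–9: see snow laugh
  position 14–16: see snow laugh
  position 28–30: see snow laugh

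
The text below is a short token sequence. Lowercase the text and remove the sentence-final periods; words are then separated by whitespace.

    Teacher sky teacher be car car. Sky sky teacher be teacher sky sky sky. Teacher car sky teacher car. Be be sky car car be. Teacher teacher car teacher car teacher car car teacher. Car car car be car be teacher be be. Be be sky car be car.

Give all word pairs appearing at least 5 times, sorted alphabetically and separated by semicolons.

Bigram counts meeting the condition (at least 5 times):
  car be: 5
  car car: 5
  teacher car: 6

car be; car car; teacher car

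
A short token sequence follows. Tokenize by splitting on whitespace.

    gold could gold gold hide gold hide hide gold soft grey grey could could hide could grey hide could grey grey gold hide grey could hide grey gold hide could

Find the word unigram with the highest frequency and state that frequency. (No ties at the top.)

"hide", 8 times

Unigram frequencies (highest first):
  hide: 8
  gold: 7
  could: 7
  grey: 7
  soft: 1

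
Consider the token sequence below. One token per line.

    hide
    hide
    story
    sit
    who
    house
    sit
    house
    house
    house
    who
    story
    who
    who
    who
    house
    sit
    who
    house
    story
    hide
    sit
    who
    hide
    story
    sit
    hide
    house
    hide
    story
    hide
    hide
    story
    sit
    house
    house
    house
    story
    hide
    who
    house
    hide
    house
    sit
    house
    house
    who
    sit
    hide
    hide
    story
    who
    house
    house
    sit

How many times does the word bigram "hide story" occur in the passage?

5

Scanning the 54 overlapping bigram windows for "hide story":
  position 2–3: hide story
  position 24–25: hide story
  position 29–30: hide story
  position 32–33: hide story
  position 50–51: hide story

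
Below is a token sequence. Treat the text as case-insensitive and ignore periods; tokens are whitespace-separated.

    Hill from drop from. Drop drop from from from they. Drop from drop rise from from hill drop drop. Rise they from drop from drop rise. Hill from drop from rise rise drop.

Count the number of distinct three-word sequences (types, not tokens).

25

33 tokens → 31 trigram windows in total.
Repeated trigrams (each contributes count−1 duplicates):
  drop from drop: 3
  from drop from: 3
  from drop rise: 2
  hill from drop: 2
6 duplicate windows → 31 − 6 = 25 distinct.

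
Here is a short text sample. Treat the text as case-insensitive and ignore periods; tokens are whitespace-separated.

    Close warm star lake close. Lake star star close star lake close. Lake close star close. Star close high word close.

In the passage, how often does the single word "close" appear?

Scanning the 21 tokens for "close":
  position 1: close
  position 5: close
  position 9: close
  position 12: close
  position 14: close
  position 16: close
  position 18: close
  position 21: close

8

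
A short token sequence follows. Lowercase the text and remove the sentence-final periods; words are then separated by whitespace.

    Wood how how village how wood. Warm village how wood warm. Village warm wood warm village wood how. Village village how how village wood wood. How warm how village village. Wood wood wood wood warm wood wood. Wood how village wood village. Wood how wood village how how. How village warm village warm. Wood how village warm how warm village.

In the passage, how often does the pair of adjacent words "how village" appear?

7

Scanning the 59 overlapping bigram windows for "how village":
  position 3–4: how village
  position 18–19: how village
  position 22–23: how village
  position 28–29: how village
  position 39–40: how village
  position 49–50: how village
  position 55–56: how village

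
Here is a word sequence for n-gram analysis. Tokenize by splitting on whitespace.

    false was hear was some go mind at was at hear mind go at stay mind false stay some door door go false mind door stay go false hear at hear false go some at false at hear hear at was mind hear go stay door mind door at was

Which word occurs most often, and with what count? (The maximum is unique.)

Unigram frequencies (highest first):
  at: 8
  hear: 7
  false: 6
  go: 6
  mind: 6
  was: 5
  … (3 more, each ≤ 5)

"at", 8 times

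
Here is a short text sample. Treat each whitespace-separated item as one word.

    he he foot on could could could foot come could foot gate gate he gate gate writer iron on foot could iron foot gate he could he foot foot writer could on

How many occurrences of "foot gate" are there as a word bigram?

Scanning the 31 overlapping bigram windows for "foot gate":
  position 11–12: foot gate
  position 23–24: foot gate

2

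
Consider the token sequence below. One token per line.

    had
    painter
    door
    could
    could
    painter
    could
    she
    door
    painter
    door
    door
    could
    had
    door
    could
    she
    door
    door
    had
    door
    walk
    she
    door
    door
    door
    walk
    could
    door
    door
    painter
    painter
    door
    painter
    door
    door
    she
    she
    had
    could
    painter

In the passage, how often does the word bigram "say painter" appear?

Scanning the 40 overlapping bigram windows for "say painter":
  (none found)

0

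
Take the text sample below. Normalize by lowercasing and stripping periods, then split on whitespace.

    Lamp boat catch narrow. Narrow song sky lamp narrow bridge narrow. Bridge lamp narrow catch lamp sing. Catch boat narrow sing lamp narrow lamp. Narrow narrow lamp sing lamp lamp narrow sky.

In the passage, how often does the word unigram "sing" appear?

3

Scanning the 32 tokens for "sing":
  position 17: sing
  position 21: sing
  position 28: sing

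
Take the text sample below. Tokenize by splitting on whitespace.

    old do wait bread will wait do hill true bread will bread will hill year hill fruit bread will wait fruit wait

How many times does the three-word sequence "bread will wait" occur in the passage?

2

Scanning the 20 overlapping trigram windows for "bread will wait":
  position 4–6: bread will wait
  position 18–20: bread will wait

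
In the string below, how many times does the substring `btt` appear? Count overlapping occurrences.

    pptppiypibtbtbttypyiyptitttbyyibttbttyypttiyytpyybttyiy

4

Sliding a length-3 window over the 55 characters (53 positions):
  position 14–16: btt
  position 32–34: btt
  position 35–37: btt
  position 50–52: btt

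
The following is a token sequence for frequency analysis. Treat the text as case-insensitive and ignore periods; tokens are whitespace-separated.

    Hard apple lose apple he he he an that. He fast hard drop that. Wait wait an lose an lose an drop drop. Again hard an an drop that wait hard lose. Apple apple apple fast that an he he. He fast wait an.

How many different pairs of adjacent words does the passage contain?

44 tokens → 43 bigram windows in total.
Repeated bigrams (each contributes count−1 duplicates):
  he he: 4
  an drop: 2
  an lose: 2
  apple apple: 2
  drop that: 2
  he fast: 2
  lose an: 2
  lose apple: 2
  … (2 more repeated)
12 duplicate windows → 43 − 12 = 31 distinct.

31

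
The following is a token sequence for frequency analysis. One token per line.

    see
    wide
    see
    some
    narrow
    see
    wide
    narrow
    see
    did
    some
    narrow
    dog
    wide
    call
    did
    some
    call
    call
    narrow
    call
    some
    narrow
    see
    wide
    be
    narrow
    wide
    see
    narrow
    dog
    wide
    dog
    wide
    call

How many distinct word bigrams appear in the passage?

22

35 tokens → 34 bigram windows in total.
Repeated bigrams (each contributes count−1 duplicates):
  dog wide: 3
  narrow see: 3
  see wide: 3
  some narrow: 3
  did some: 2
  narrow dog: 2
  wide call: 2
  wide see: 2
12 duplicate windows → 34 − 12 = 22 distinct.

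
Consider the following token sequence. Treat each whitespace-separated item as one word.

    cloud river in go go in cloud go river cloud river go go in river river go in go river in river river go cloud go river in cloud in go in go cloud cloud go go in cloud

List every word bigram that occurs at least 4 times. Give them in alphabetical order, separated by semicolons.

Bigram counts meeting the condition (at least 4 times):
  go in: 5
  in go: 4

go in; in go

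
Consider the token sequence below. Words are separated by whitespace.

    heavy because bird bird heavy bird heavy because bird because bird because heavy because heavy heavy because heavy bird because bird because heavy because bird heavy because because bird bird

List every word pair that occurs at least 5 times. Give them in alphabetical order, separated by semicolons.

Bigram counts meeting the condition (at least 5 times):
  because bird: 6
  heavy because: 6

because bird; heavy because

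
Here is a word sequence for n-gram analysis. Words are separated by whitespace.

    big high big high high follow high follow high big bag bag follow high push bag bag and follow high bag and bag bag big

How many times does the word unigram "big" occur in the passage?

Scanning the 25 tokens for "big":
  position 1: big
  position 3: big
  position 10: big
  position 25: big

4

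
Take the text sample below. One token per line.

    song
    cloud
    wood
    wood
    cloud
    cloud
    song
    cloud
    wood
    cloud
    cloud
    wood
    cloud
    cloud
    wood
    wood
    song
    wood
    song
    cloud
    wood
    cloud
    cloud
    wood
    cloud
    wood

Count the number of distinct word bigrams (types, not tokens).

8

26 tokens → 25 bigram windows in total.
Repeated bigrams (each contributes count−1 duplicates):
  cloud wood: 7
  wood cloud: 5
  cloud cloud: 4
  song cloud: 3
  wood song: 2
  wood wood: 2
17 duplicate windows → 25 − 17 = 8 distinct.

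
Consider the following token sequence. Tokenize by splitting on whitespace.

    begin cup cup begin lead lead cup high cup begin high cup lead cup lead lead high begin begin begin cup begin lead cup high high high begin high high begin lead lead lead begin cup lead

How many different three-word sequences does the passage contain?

31

37 tokens → 35 trigram windows in total.
Repeated trigrams (each contributes count−1 duplicates):
  begin lead lead: 2
  cup begin lead: 2
  high high begin: 2
  lead cup high: 2
4 duplicate windows → 35 − 4 = 31 distinct.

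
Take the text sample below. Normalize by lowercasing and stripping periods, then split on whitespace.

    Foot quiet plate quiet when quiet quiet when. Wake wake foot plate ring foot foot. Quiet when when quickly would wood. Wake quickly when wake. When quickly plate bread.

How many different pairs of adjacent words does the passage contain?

23

29 tokens → 28 bigram windows in total.
Repeated bigrams (each contributes count−1 duplicates):
  quiet when: 3
  foot quiet: 2
  when quickly: 2
  when wake: 2
5 duplicate windows → 28 − 5 = 23 distinct.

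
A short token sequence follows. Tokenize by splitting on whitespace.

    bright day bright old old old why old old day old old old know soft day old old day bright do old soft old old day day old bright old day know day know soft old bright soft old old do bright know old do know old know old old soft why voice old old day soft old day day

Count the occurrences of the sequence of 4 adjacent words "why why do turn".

Scanning the 57 overlapping 4-gram windows for "why why do turn":
  (none found)

0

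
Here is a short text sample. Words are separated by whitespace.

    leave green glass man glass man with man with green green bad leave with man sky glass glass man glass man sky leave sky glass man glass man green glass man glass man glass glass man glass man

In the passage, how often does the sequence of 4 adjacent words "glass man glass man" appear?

Scanning the 35 overlapping 4-gram windows for "glass man glass man":
  position 3–6: glass man glass man
  position 18–21: glass man glass man
  position 25–28: glass man glass man
  position 30–33: glass man glass man
  position 35–38: glass man glass man

5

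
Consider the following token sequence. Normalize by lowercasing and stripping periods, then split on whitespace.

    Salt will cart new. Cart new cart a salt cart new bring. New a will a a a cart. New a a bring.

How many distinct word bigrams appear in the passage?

15

23 tokens → 22 bigram windows in total.
Repeated bigrams (each contributes count−1 duplicates):
  cart new: 4
  a a: 3
  new a: 2
  new cart: 2
7 duplicate windows → 22 − 7 = 15 distinct.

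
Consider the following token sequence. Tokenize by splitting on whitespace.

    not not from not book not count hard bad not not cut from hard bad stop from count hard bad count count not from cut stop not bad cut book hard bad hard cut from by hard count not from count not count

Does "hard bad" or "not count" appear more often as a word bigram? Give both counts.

"hard bad" (4 vs 2)

"hard bad": 4 occurrences
"not count": 2 occurrences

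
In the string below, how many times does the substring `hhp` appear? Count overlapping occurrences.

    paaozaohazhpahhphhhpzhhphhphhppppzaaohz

Sliding a length-3 window over the 39 characters (37 positions):
  position 14–16: hhp
  position 18–20: hhp
  position 22–24: hhp
  position 25–27: hhp
  position 28–30: hhp

5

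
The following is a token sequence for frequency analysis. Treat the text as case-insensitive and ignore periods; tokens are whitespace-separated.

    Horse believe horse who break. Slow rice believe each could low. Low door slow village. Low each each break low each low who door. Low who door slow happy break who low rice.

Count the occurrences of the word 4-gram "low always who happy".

0

Scanning the 30 overlapping 4-gram windows for "low always who happy":
  (none found)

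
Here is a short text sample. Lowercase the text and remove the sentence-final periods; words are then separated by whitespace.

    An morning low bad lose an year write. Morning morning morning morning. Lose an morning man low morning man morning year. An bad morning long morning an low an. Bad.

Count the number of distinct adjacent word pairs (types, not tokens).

30 tokens → 29 bigram windows in total.
Repeated bigrams (each contributes count−1 duplicates):
  morning morning: 3
  an bad: 2
  an morning: 2
  lose an: 2
  morning man: 2
6 duplicate windows → 29 − 6 = 23 distinct.

23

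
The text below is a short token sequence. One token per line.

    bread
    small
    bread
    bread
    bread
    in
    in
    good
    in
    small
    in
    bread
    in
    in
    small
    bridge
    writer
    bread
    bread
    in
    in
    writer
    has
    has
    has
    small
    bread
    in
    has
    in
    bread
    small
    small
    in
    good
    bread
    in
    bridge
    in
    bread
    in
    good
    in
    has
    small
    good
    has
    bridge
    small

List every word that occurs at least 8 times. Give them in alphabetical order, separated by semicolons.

Unigram counts meeting the condition (at least 8 times):
  bread: 11
  in: 15
  small: 8

bread; in; small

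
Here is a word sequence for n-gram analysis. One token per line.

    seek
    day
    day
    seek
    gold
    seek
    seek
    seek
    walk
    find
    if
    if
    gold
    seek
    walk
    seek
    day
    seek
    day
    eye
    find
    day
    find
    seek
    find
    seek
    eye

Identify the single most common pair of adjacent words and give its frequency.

"seek day", 3 times

Bigram frequencies (highest first):
  seek day: 3
  day seek: 2
  gold seek: 2
  seek seek: 2
  seek walk: 2
  find seek: 2
  … (13 more, each ≤ 1)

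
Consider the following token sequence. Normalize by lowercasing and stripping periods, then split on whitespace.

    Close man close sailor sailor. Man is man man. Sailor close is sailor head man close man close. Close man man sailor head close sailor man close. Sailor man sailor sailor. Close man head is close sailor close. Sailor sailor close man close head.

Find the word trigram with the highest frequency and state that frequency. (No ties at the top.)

Trigram frequencies (highest first):
  close man close: 3
  man close sailor: 2
  close sailor sailor: 2
  man man sailor: 2
  close sailor man: 2
  sailor sailor close: 2
  … (28 more, each ≤ 2)

"close man close", 3 times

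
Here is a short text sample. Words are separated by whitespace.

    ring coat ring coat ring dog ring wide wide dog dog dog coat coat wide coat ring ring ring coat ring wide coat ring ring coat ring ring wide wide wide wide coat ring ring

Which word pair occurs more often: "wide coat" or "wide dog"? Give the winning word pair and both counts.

"wide coat": 3 occurrences
"wide dog": 1 occurrence

"wide coat" (3 vs 1)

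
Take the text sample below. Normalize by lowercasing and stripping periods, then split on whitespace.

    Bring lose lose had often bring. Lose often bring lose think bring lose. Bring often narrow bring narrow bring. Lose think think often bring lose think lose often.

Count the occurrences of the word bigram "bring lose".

6

Scanning the 27 overlapping bigram windows for "bring lose":
  position 1–2: bring lose
  position 6–7: bring lose
  position 9–10: bring lose
  position 12–13: bring lose
  position 19–20: bring lose
  position 24–25: bring lose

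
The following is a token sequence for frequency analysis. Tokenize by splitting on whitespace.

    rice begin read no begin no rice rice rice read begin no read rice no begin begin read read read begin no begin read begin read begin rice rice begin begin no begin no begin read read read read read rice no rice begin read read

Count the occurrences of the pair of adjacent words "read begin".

Scanning the 45 overlapping bigram windows for "read begin":
  position 10–11: read begin
  position 20–21: read begin
  position 24–25: read begin
  position 26–27: read begin

4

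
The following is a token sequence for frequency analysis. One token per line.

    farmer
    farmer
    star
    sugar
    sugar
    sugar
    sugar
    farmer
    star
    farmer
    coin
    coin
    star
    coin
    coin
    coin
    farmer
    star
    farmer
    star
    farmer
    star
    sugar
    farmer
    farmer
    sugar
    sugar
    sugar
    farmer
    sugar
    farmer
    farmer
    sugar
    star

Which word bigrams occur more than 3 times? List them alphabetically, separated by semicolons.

Bigram counts meeting the condition (more than 3 times):
  farmer star: 5
  sugar farmer: 4
  sugar sugar: 5

farmer star; sugar farmer; sugar sugar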